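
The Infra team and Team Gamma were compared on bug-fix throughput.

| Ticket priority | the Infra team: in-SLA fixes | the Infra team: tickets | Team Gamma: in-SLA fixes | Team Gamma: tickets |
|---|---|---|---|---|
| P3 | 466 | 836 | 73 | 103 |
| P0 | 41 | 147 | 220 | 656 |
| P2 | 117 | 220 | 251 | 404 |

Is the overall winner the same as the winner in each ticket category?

P3: the Infra team 466/836 = 55.7%, Team Gamma 73/103 = 70.9% → Team Gamma
P0: the Infra team 41/147 = 27.9%, Team Gamma 220/656 = 33.5% → Team Gamma
P2: the Infra team 117/220 = 53.2%, Team Gamma 251/404 = 62.1% → Team Gamma
Overall: the Infra team 624/1203 = 51.9%, Team Gamma 544/1163 = 46.8% → the Infra team
Team Gamma wins each ticket group but the Infra team wins overall — the comparison reverses. Team Gamma's tickets skew toward P0, which has a lower base rate.

No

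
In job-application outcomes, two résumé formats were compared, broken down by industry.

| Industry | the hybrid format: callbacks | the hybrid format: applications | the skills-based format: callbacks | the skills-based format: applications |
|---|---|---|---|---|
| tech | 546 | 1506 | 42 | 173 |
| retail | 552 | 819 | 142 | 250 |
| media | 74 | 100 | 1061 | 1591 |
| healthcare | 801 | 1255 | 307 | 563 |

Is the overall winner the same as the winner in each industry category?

Tech: the hybrid format 546/1506 = 36.3%, the skills-based format 42/173 = 24.3% → the hybrid format
Retail: the hybrid format 552/819 = 67.4%, the skills-based format 142/250 = 56.8% → the hybrid format
Media: the hybrid format 74/100 = 74.0%, the skills-based format 1061/1591 = 66.7% → the hybrid format
Healthcare: the hybrid format 801/1255 = 63.8%, the skills-based format 307/563 = 54.5% → the hybrid format
Overall: the hybrid format 1973/3680 = 53.6%, the skills-based format 1552/2577 = 60.2% → the skills-based format
The hybrid format wins each industry group but the skills-based format wins overall — the comparison reverses. The hybrid format's applications skew toward tech, which has a lower base rate.

No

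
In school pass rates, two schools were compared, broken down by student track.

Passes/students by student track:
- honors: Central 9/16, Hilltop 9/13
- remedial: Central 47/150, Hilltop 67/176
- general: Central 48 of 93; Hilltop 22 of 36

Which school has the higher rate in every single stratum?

Hilltop

Honors: Central 9/16 = 56.2%, Hilltop 9/13 = 69.2% → Hilltop
Remedial: Central 47/150 = 31.3%, Hilltop 67/176 = 38.1% → Hilltop
General: Central 48/93 = 51.6%, Hilltop 22/36 = 61.1% → Hilltop
Hilltop has the higher rate in all 3 groups.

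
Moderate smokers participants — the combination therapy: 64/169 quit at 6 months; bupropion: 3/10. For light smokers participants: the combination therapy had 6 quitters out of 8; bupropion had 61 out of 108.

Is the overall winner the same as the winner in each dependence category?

No

Moderate smokers: the combination therapy 64/169 = 37.9%, bupropion 3/10 = 30.0% → the combination therapy
Light smokers: the combination therapy 6/8 = 75.0%, bupropion 61/108 = 56.5% → the combination therapy
Overall: the combination therapy 70/177 = 39.5%, bupropion 64/118 = 54.2% → bupropion
The combination therapy wins each dependence group but bupropion wins overall — the comparison reverses. The combination therapy's participants skew toward moderate smokers, which has a lower base rate.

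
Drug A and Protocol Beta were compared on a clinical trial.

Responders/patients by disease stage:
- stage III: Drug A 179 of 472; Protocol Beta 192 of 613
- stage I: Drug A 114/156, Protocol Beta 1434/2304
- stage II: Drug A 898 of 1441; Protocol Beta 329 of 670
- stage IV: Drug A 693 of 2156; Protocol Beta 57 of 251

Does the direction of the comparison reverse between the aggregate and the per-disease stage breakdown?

Stage III: Drug A 179/472 = 37.9%, Protocol Beta 192/613 = 31.3% → Drug A
Stage I: Drug A 114/156 = 73.1%, Protocol Beta 1434/2304 = 62.2% → Drug A
Stage II: Drug A 898/1441 = 62.3%, Protocol Beta 329/670 = 49.1% → Drug A
Stage IV: Drug A 693/2156 = 32.1%, Protocol Beta 57/251 = 22.7% → Drug A
Overall: Drug A 1884/4225 = 44.6%, Protocol Beta 2012/3838 = 52.4% → Protocol Beta
Drug A wins each disease group but Protocol Beta wins overall — the comparison reverses. Drug A's patients skew toward stage IV, which has a lower base rate.

Yes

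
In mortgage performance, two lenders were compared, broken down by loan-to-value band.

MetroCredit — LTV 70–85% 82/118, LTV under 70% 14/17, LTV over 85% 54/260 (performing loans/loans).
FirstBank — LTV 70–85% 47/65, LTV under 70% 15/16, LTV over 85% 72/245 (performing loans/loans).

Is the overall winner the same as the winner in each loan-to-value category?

LTV 70–85%: MetroCredit 82/118 = 69.5%, FirstBank 47/65 = 72.3% → FirstBank
LTV under 70%: MetroCredit 14/17 = 82.4%, FirstBank 15/16 = 93.8% → FirstBank
LTV over 85%: MetroCredit 54/260 = 20.8%, FirstBank 72/245 = 29.4% → FirstBank
Overall: MetroCredit 150/395 = 38.0%, FirstBank 134/326 = 41.1% → FirstBank
FirstBank wins overall and in every loan-to-value group — no reversal.

Yes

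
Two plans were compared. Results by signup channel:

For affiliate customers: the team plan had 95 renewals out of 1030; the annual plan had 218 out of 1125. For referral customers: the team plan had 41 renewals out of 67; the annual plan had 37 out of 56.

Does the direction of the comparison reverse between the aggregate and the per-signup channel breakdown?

No

Affiliate: the team plan 95/1030 = 9.2%, the annual plan 218/1125 = 19.4% → the annual plan
Referral: the team plan 41/67 = 61.2%, the annual plan 37/56 = 66.1% → the annual plan
Overall: the team plan 136/1097 = 12.4%, the annual plan 255/1181 = 21.6% → the annual plan
The annual plan wins overall and in every signup group — no reversal.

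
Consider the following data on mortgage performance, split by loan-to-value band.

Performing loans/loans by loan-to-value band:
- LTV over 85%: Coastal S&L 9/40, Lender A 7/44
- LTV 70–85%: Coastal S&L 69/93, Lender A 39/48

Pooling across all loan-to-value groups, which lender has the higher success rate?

LTV over 85%: Coastal S&L 9/40 = 22.5%, Lender A 7/44 = 15.9% → Coastal S&L
LTV 70–85%: Coastal S&L 69/93 = 74.2%, Lender A 39/48 = 81.2% → Lender A
Overall: Coastal S&L 78/133 = 58.6%, Lender A 46/92 = 50.0% → Coastal S&L
(Neither sweeps every loan-to-value group, but Coastal S&L has the higher pooled rate.)

Coastal S&L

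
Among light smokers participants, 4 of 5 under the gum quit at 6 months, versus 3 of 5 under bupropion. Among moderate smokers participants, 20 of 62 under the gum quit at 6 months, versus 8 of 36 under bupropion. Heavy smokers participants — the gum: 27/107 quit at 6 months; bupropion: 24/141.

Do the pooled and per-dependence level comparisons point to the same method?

Yes

Light smokers: the gum 4/5 = 80.0%, bupropion 3/5 = 60.0% → the gum
Moderate smokers: the gum 20/62 = 32.3%, bupropion 8/36 = 22.2% → the gum
Heavy smokers: the gum 27/107 = 25.2%, bupropion 24/141 = 17.0% → the gum
Overall: the gum 51/174 = 29.3%, bupropion 35/182 = 19.2% → the gum
The gum wins overall and in every dependence group — no reversal.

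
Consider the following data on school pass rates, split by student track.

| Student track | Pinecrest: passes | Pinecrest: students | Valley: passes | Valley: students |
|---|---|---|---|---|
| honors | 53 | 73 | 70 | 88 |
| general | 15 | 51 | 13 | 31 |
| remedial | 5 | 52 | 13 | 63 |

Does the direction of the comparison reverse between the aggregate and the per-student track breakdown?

No

Honors: Pinecrest 53/73 = 72.6%, Valley 70/88 = 79.5% → Valley
General: Pinecrest 15/51 = 29.4%, Valley 13/31 = 41.9% → Valley
Remedial: Pinecrest 5/52 = 9.6%, Valley 13/63 = 20.6% → Valley
Overall: Pinecrest 73/176 = 41.5%, Valley 96/182 = 52.7% → Valley
Valley wins overall and in every student group — no reversal.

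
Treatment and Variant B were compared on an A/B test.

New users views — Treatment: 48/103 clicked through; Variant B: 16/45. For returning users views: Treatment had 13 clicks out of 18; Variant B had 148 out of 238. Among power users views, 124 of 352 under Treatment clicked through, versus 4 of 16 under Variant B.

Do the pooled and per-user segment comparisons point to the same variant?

New users: Treatment 48/103 = 46.6%, Variant B 16/45 = 35.6% → Treatment
Returning users: Treatment 13/18 = 72.2%, Variant B 148/238 = 62.2% → Treatment
Power users: Treatment 124/352 = 35.2%, Variant B 4/16 = 25.0% → Treatment
Overall: Treatment 185/473 = 39.1%, Variant B 168/299 = 56.2% → Variant B
Treatment wins each user group but Variant B wins overall — the comparison reverses. Treatment's views skew toward power users, which has a lower base rate.

No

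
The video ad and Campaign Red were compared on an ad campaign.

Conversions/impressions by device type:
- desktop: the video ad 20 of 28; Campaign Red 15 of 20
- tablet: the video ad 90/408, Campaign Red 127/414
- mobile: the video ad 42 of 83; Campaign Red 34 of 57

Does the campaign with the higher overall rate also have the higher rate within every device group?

Desktop: the video ad 20/28 = 71.4%, Campaign Red 15/20 = 75.0% → Campaign Red
Tablet: the video ad 90/408 = 22.1%, Campaign Red 127/414 = 30.7% → Campaign Red
Mobile: the video ad 42/83 = 50.6%, Campaign Red 34/57 = 59.6% → Campaign Red
Overall: the video ad 152/519 = 29.3%, Campaign Red 176/491 = 35.8% → Campaign Red
Campaign Red wins overall and in every device group — no reversal.

Yes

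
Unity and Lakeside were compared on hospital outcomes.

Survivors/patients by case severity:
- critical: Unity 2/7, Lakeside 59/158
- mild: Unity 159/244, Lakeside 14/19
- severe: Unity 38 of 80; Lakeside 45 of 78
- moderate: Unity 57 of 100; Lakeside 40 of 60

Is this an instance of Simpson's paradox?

Yes

Critical: Unity 2/7 = 28.6%, Lakeside 59/158 = 37.3% → Lakeside
Mild: Unity 159/244 = 65.2%, Lakeside 14/19 = 73.7% → Lakeside
Severe: Unity 38/80 = 47.5%, Lakeside 45/78 = 57.7% → Lakeside
Moderate: Unity 57/100 = 57.0%, Lakeside 40/60 = 66.7% → Lakeside
Overall: Unity 256/431 = 59.4%, Lakeside 158/315 = 50.2% → Unity
Lakeside wins each case group but Unity wins overall — the comparison reverses. Lakeside's patients skew toward critical, which has a lower base rate.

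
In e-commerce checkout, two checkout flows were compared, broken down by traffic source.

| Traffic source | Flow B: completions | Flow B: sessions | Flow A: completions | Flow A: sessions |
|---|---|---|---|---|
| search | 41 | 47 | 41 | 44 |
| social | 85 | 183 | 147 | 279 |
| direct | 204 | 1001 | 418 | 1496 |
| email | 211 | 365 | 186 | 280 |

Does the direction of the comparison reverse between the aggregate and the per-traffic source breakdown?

Search: Flow B 41/47 = 87.2%, Flow A 41/44 = 93.2% → Flow A
Social: Flow B 85/183 = 46.4%, Flow A 147/279 = 52.7% → Flow A
Direct: Flow B 204/1001 = 20.4%, Flow A 418/1496 = 27.9% → Flow A
Email: Flow B 211/365 = 57.8%, Flow A 186/280 = 66.4% → Flow A
Overall: Flow B 541/1596 = 33.9%, Flow A 792/2099 = 37.7% → Flow A
Flow A wins overall and in every traffic group — no reversal.

No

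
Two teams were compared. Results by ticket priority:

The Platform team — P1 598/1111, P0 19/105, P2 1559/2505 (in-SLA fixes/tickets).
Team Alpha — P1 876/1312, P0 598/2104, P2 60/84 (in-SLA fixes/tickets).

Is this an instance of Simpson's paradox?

P1: the Platform team 598/1111 = 53.8%, Team Alpha 876/1312 = 66.8% → Team Alpha
P0: the Platform team 19/105 = 18.1%, Team Alpha 598/2104 = 28.4% → Team Alpha
P2: the Platform team 1559/2505 = 62.2%, Team Alpha 60/84 = 71.4% → Team Alpha
Overall: the Platform team 2176/3721 = 58.5%, Team Alpha 1534/3500 = 43.8% → the Platform team
Team Alpha wins each ticket group but the Platform team wins overall — the comparison reverses. Team Alpha's tickets skew toward P0, which has a lower base rate.

Yes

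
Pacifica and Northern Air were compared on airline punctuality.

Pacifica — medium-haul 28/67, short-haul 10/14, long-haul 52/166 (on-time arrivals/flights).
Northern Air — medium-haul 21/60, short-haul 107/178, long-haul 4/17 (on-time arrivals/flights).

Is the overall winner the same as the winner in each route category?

No

Medium-haul: Pacifica 28/67 = 41.8%, Northern Air 21/60 = 35.0% → Pacifica
Short-haul: Pacifica 10/14 = 71.4%, Northern Air 107/178 = 60.1% → Pacifica
Long-haul: Pacifica 52/166 = 31.3%, Northern Air 4/17 = 23.5% → Pacifica
Overall: Pacifica 90/247 = 36.4%, Northern Air 132/255 = 51.8% → Northern Air
Pacifica wins each route group but Northern Air wins overall — the comparison reverses. Pacifica's flights skew toward long-haul, which has a lower base rate.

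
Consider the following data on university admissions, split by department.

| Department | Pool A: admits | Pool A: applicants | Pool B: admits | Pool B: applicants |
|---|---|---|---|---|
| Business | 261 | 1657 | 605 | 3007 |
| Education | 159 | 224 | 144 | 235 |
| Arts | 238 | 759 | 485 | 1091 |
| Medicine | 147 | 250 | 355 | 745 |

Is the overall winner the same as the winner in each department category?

No

Business: Pool A 261/1657 = 15.8%, Pool B 605/3007 = 20.1% → Pool B
Education: Pool A 159/224 = 71.0%, Pool B 144/235 = 61.3% → Pool A
Arts: Pool A 238/759 = 31.4%, Pool B 485/1091 = 44.5% → Pool B
Medicine: Pool A 147/250 = 58.8%, Pool B 355/745 = 47.7% → Pool A
Overall: Pool A 805/2890 = 27.9%, Pool B 1589/5078 = 31.3% → Pool B
Neither sweeps: Pool A wins 2 of 4 groups, Pool B wins 2. Pool B wins overall but not every group — no Simpson reversal.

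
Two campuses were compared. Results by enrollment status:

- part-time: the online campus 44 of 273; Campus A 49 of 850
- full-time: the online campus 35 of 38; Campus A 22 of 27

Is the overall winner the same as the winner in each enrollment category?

Yes

Part-time: the online campus 44/273 = 16.1%, Campus A 49/850 = 5.8% → the online campus
Full-time: the online campus 35/38 = 92.1%, Campus A 22/27 = 81.5% → the online campus
Overall: the online campus 79/311 = 25.4%, Campus A 71/877 = 8.1% → the online campus
The online campus wins overall and in every enrollment group — no reversal.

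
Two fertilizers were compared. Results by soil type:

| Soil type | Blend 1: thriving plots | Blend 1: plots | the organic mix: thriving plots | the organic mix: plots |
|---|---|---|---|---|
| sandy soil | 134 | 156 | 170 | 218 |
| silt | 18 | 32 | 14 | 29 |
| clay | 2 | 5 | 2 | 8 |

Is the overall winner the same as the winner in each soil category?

Sandy soil: Blend 1 134/156 = 85.9%, the organic mix 170/218 = 78.0% → Blend 1
Silt: Blend 1 18/32 = 56.2%, the organic mix 14/29 = 48.3% → Blend 1
Clay: Blend 1 2/5 = 40.0%, the organic mix 2/8 = 25.0% → Blend 1
Overall: Blend 1 154/193 = 79.8%, the organic mix 186/255 = 72.9% → Blend 1
Blend 1 wins overall and in every soil group — no reversal.

Yes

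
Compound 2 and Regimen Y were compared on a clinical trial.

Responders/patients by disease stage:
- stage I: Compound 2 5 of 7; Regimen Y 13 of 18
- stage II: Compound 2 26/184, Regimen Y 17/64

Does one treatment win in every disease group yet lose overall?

No

Stage I: Compound 2 5/7 = 71.4%, Regimen Y 13/18 = 72.2% → Regimen Y
Stage II: Compound 2 26/184 = 14.1%, Regimen Y 17/64 = 26.6% → Regimen Y
Overall: Compound 2 31/191 = 16.2%, Regimen Y 30/82 = 36.6% → Regimen Y
Regimen Y wins overall and in every disease group — no reversal.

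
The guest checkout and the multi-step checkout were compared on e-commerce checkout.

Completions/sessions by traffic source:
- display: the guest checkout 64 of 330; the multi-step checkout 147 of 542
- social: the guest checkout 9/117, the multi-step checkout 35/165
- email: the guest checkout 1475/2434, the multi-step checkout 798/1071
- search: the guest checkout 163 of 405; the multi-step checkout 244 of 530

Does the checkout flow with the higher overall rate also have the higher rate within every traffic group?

Yes

Display: the guest checkout 64/330 = 19.4%, the multi-step checkout 147/542 = 27.1% → the multi-step checkout
Social: the guest checkout 9/117 = 7.7%, the multi-step checkout 35/165 = 21.2% → the multi-step checkout
Email: the guest checkout 1475/2434 = 60.6%, the multi-step checkout 798/1071 = 74.5% → the multi-step checkout
Search: the guest checkout 163/405 = 40.2%, the multi-step checkout 244/530 = 46.0% → the multi-step checkout
Overall: the guest checkout 1711/3286 = 52.1%, the multi-step checkout 1224/2308 = 53.0% → the multi-step checkout
The multi-step checkout wins overall and in every traffic group — no reversal.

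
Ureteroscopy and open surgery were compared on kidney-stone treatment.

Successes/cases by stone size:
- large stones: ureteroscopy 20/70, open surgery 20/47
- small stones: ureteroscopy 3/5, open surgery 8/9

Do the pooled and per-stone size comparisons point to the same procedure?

Yes

Large stones: ureteroscopy 20/70 = 28.6%, open surgery 20/47 = 42.6% → open surgery
Small stones: ureteroscopy 3/5 = 60.0%, open surgery 8/9 = 88.9% → open surgery
Overall: ureteroscopy 23/75 = 30.7%, open surgery 28/56 = 50.0% → open surgery
Open surgery wins overall and in every stone group — no reversal.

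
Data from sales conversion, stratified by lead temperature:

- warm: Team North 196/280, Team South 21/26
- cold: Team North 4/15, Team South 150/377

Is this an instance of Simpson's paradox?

Yes

Warm: Team North 196/280 = 70.0%, Team South 21/26 = 80.8% → Team South
Cold: Team North 4/15 = 26.7%, Team South 150/377 = 39.8% → Team South
Overall: Team North 200/295 = 67.8%, Team South 171/403 = 42.4% → Team North
Team South wins each lead group but Team North wins overall — the comparison reverses. Team South's leads skew toward cold, which has a lower base rate.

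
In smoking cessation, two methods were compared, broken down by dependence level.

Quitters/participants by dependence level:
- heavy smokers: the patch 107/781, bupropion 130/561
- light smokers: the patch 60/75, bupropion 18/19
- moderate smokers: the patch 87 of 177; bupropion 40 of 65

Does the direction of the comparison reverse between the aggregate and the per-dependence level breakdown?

No

Heavy smokers: the patch 107/781 = 13.7%, bupropion 130/561 = 23.2% → bupropion
Light smokers: the patch 60/75 = 80.0%, bupropion 18/19 = 94.7% → bupropion
Moderate smokers: the patch 87/177 = 49.2%, bupropion 40/65 = 61.5% → bupropion
Overall: the patch 254/1033 = 24.6%, bupropion 188/645 = 29.1% → bupropion
Bupropion wins overall and in every dependence group — no reversal.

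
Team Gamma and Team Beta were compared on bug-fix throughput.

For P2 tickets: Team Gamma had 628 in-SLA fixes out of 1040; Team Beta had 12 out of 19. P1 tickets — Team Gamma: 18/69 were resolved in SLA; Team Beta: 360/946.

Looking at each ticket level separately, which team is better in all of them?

Team Beta

P2: Team Gamma 628/1040 = 60.4%, Team Beta 12/19 = 63.2% → Team Beta
P1: Team Gamma 18/69 = 26.1%, Team Beta 360/946 = 38.1% → Team Beta
Team Beta has the higher rate in both groups.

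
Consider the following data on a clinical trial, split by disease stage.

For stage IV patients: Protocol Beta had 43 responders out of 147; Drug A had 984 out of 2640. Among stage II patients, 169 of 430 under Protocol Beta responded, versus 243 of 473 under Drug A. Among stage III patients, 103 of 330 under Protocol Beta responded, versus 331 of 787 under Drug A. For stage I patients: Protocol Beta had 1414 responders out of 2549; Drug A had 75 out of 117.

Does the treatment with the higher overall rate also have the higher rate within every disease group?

No

Stage IV: Protocol Beta 43/147 = 29.3%, Drug A 984/2640 = 37.3% → Drug A
Stage II: Protocol Beta 169/430 = 39.3%, Drug A 243/473 = 51.4% → Drug A
Stage III: Protocol Beta 103/330 = 31.2%, Drug A 331/787 = 42.1% → Drug A
Stage I: Protocol Beta 1414/2549 = 55.5%, Drug A 75/117 = 64.1% → Drug A
Overall: Protocol Beta 1729/3456 = 50.0%, Drug A 1633/4017 = 40.7% → Protocol Beta
Drug A wins each disease group but Protocol Beta wins overall — the comparison reverses. Drug A's patients skew toward stage IV, which has a lower base rate.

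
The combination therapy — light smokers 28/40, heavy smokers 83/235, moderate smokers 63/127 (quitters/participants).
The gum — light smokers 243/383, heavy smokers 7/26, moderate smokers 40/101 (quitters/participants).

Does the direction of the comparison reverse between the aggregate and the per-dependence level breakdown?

Light smokers: the combination therapy 28/40 = 70.0%, the gum 243/383 = 63.4% → the combination therapy
Heavy smokers: the combination therapy 83/235 = 35.3%, the gum 7/26 = 26.9% → the combination therapy
Moderate smokers: the combination therapy 63/127 = 49.6%, the gum 40/101 = 39.6% → the combination therapy
Overall: the combination therapy 174/402 = 43.3%, the gum 290/510 = 56.9% → the gum
The combination therapy wins each dependence group but the gum wins overall — the comparison reverses. The combination therapy's participants skew toward heavy smokers, which has a lower base rate.

Yes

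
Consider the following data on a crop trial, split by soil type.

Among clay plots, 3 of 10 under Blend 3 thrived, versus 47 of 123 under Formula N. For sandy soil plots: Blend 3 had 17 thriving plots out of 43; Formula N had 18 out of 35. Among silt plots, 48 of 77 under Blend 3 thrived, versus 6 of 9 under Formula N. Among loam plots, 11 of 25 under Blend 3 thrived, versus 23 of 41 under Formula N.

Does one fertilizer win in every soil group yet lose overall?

Yes

Clay: Blend 3 3/10 = 30.0%, Formula N 47/123 = 38.2% → Formula N
Sandy soil: Blend 3 17/43 = 39.5%, Formula N 18/35 = 51.4% → Formula N
Silt: Blend 3 48/77 = 62.3%, Formula N 6/9 = 66.7% → Formula N
Loam: Blend 3 11/25 = 44.0%, Formula N 23/41 = 56.1% → Formula N
Overall: Blend 3 79/155 = 51.0%, Formula N 94/208 = 45.2% → Blend 3
Formula N wins each soil group but Blend 3 wins overall — the comparison reverses. Formula N's plots skew toward clay, which has a lower base rate.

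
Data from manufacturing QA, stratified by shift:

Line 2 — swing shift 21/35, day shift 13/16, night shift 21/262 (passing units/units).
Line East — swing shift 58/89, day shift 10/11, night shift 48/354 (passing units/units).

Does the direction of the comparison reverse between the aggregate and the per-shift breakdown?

No

Swing shift: Line 2 21/35 = 60.0%, Line East 58/89 = 65.2% → Line East
Day shift: Line 2 13/16 = 81.2%, Line East 10/11 = 90.9% → Line East
Night shift: Line 2 21/262 = 8.0%, Line East 48/354 = 13.6% → Line East
Overall: Line 2 55/313 = 17.6%, Line East 116/454 = 25.6% → Line East
Line East wins overall and in every shift group — no reversal.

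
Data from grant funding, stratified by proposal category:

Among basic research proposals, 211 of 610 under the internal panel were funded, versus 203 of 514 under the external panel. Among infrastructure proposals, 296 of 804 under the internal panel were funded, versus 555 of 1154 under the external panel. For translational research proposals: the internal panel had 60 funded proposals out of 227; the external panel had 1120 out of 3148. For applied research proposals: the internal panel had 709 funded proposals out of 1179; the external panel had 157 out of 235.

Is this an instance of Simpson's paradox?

Yes

Basic research: the internal panel 211/610 = 34.6%, the external panel 203/514 = 39.5% → the external panel
Infrastructure: the internal panel 296/804 = 36.8%, the external panel 555/1154 = 48.1% → the external panel
Translational research: the internal panel 60/227 = 26.4%, the external panel 1120/3148 = 35.6% → the external panel
Applied research: the internal panel 709/1179 = 60.1%, the external panel 157/235 = 66.8% → the external panel
Overall: the internal panel 1276/2820 = 45.2%, the external panel 2035/5051 = 40.3% → the internal panel
The external panel wins each proposal group but the internal panel wins overall — the comparison reverses. The external panel's proposals skew toward translational research, which has a lower base rate.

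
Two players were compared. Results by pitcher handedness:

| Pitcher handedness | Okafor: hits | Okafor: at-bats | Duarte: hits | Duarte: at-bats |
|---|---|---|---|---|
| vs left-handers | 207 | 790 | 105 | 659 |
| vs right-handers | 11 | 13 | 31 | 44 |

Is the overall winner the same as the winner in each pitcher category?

Yes

Vs left-handers: Okafor 207/790 = 26.2%, Duarte 105/659 = 15.9% → Okafor
Vs right-handers: Okafor 11/13 = 84.6%, Duarte 31/44 = 70.5% → Okafor
Overall: Okafor 218/803 = 27.1%, Duarte 136/703 = 19.3% → Okafor
Okafor wins overall and in every pitcher group — no reversal.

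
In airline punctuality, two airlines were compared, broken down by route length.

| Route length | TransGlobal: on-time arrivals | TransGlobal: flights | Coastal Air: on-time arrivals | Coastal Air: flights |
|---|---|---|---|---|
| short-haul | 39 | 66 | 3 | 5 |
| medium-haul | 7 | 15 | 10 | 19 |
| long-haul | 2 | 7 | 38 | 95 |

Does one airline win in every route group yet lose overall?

Yes

Short-haul: TransGlobal 39/66 = 59.1%, Coastal Air 3/5 = 60.0% → Coastal Air
Medium-haul: TransGlobal 7/15 = 46.7%, Coastal Air 10/19 = 52.6% → Coastal Air
Long-haul: TransGlobal 2/7 = 28.6%, Coastal Air 38/95 = 40.0% → Coastal Air
Overall: TransGlobal 48/88 = 54.5%, Coastal Air 51/119 = 42.9% → TransGlobal
Coastal Air wins each route group but TransGlobal wins overall — the comparison reverses. Coastal Air's flights skew toward long-haul, which has a lower base rate.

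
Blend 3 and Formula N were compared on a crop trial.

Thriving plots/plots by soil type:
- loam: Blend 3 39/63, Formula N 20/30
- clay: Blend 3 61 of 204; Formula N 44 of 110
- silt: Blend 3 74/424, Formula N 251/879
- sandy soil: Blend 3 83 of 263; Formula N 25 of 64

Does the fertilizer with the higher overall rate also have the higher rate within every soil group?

Loam: Blend 3 39/63 = 61.9%, Formula N 20/30 = 66.7% → Formula N
Clay: Blend 3 61/204 = 29.9%, Formula N 44/110 = 40.0% → Formula N
Silt: Blend 3 74/424 = 17.5%, Formula N 251/879 = 28.6% → Formula N
Sandy soil: Blend 3 83/263 = 31.6%, Formula N 25/64 = 39.1% → Formula N
Overall: Blend 3 257/954 = 26.9%, Formula N 340/1083 = 31.4% → Formula N
Formula N wins overall and in every soil group — no reversal.

Yes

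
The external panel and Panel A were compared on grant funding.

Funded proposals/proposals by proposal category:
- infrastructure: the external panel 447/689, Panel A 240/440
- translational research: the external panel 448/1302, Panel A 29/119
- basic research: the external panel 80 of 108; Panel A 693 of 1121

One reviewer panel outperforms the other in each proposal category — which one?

the external panel

Infrastructure: the external panel 447/689 = 64.9%, Panel A 240/440 = 54.5% → the external panel
Translational research: the external panel 448/1302 = 34.4%, Panel A 29/119 = 24.4% → the external panel
Basic research: the external panel 80/108 = 74.1%, Panel A 693/1121 = 61.8% → the external panel
The external panel has the higher rate in all 3 groups.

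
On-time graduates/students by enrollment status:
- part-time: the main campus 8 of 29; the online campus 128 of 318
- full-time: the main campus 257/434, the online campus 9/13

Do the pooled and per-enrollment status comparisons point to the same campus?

Part-time: the main campus 8/29 = 27.6%, the online campus 128/318 = 40.3% → the online campus
Full-time: the main campus 257/434 = 59.2%, the online campus 9/13 = 69.2% → the online campus
Overall: the main campus 265/463 = 57.2%, the online campus 137/331 = 41.4% → the main campus
The online campus wins each enrollment group but the main campus wins overall — the comparison reverses. The online campus's students skew toward part-time, which has a lower base rate.

No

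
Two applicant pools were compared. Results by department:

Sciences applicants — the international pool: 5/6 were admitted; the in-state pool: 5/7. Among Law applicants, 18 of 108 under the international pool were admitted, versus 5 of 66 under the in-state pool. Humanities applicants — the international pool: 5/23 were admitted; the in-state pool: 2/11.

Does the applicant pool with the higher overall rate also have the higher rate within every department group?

Yes

Sciences: the international pool 5/6 = 83.3%, the in-state pool 5/7 = 71.4% → the international pool
Law: the international pool 18/108 = 16.7%, the in-state pool 5/66 = 7.6% → the international pool
Humanities: the international pool 5/23 = 21.7%, the in-state pool 2/11 = 18.2% → the international pool
Overall: the international pool 28/137 = 20.4%, the in-state pool 12/84 = 14.3% → the international pool
The international pool wins overall and in every department group — no reversal.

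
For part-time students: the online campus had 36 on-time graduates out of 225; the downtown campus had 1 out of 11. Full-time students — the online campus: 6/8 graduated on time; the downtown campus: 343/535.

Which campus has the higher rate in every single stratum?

Part-time: the online campus 36/225 = 16.0%, the downtown campus 1/11 = 9.1% → the online campus
Full-time: the online campus 6/8 = 75.0%, the downtown campus 343/535 = 64.1% → the online campus
The online campus has the higher rate in both groups.

the online campus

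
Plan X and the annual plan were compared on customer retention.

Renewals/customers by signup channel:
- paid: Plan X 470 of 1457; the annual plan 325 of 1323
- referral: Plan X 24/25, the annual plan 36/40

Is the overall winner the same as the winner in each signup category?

Yes

Paid: Plan X 470/1457 = 32.3%, the annual plan 325/1323 = 24.6% → Plan X
Referral: Plan X 24/25 = 96.0%, the annual plan 36/40 = 90.0% → Plan X
Overall: Plan X 494/1482 = 33.3%, the annual plan 361/1363 = 26.5% → Plan X
Plan X wins overall and in every signup group — no reversal.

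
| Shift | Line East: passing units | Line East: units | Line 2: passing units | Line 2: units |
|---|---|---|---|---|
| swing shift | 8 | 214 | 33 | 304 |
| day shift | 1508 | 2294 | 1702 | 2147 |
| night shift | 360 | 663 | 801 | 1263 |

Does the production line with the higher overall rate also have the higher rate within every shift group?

Swing shift: Line East 8/214 = 3.7%, Line 2 33/304 = 10.9% → Line 2
Day shift: Line East 1508/2294 = 65.7%, Line 2 1702/2147 = 79.3% → Line 2
Night shift: Line East 360/663 = 54.3%, Line 2 801/1263 = 63.4% → Line 2
Overall: Line East 1876/3171 = 59.2%, Line 2 2536/3714 = 68.3% → Line 2
Line 2 wins overall and in every shift group — no reversal.

Yes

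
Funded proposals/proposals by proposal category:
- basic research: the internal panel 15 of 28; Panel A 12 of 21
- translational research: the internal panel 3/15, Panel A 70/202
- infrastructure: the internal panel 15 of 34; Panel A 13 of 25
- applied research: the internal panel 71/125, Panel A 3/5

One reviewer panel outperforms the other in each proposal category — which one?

Basic research: the internal panel 15/28 = 53.6%, Panel A 12/21 = 57.1% → Panel A
Translational research: the internal panel 3/15 = 20.0%, Panel A 70/202 = 34.7% → Panel A
Infrastructure: the internal panel 15/34 = 44.1%, Panel A 13/25 = 52.0% → Panel A
Applied research: the internal panel 71/125 = 56.8%, Panel A 3/5 = 60.0% → Panel A
Panel A has the higher rate in all 4 groups.

Panel A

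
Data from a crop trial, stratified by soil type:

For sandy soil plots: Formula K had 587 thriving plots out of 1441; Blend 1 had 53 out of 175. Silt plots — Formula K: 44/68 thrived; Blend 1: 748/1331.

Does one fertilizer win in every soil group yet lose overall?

Yes

Sandy soil: Formula K 587/1441 = 40.7%, Blend 1 53/175 = 30.3% → Formula K
Silt: Formula K 44/68 = 64.7%, Blend 1 748/1331 = 56.2% → Formula K
Overall: Formula K 631/1509 = 41.8%, Blend 1 801/1506 = 53.2% → Blend 1
Formula K wins each soil group but Blend 1 wins overall — the comparison reverses. Formula K's plots skew toward sandy soil, which has a lower base rate.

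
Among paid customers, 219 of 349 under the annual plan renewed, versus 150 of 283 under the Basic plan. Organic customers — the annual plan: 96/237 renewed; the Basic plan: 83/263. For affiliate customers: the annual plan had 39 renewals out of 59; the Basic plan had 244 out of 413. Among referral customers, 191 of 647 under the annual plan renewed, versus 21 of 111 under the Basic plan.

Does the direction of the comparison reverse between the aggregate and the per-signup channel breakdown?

Paid: the annual plan 219/349 = 62.8%, the Basic plan 150/283 = 53.0% → the annual plan
Organic: the annual plan 96/237 = 40.5%, the Basic plan 83/263 = 31.6% → the annual plan
Affiliate: the annual plan 39/59 = 66.1%, the Basic plan 244/413 = 59.1% → the annual plan
Referral: the annual plan 191/647 = 29.5%, the Basic plan 21/111 = 18.9% → the annual plan
Overall: the annual plan 545/1292 = 42.2%, the Basic plan 498/1070 = 46.5% → the Basic plan
The annual plan wins each signup group but the Basic plan wins overall — the comparison reverses. The annual plan's customers skew toward referral, which has a lower base rate.

Yes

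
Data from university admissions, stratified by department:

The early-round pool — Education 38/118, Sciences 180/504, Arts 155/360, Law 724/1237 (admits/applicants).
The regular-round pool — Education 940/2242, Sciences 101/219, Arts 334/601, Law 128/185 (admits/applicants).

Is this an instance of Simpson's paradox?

Yes

Education: the early-round pool 38/118 = 32.2%, the regular-round pool 940/2242 = 41.9% → the regular-round pool
Sciences: the early-round pool 180/504 = 35.7%, the regular-round pool 101/219 = 46.1% → the regular-round pool
Arts: the early-round pool 155/360 = 43.1%, the regular-round pool 334/601 = 55.6% → the regular-round pool
Law: the early-round pool 724/1237 = 58.5%, the regular-round pool 128/185 = 69.2% → the regular-round pool
Overall: the early-round pool 1097/2219 = 49.4%, the regular-round pool 1503/3247 = 46.3% → the early-round pool
The regular-round pool wins each department group but the early-round pool wins overall — the comparison reverses. The regular-round pool's applicants skew toward Education, which has a lower base rate.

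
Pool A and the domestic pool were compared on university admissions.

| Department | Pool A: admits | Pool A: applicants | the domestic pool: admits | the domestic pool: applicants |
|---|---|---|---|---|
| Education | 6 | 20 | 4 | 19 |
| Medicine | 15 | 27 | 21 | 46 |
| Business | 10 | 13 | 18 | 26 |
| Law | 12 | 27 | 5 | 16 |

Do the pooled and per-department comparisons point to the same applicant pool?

Education: Pool A 6/20 = 30.0%, the domestic pool 4/19 = 21.1% → Pool A
Medicine: Pool A 15/27 = 55.6%, the domestic pool 21/46 = 45.7% → Pool A
Business: Pool A 10/13 = 76.9%, the domestic pool 18/26 = 69.2% → Pool A
Law: Pool A 12/27 = 44.4%, the domestic pool 5/16 = 31.2% → Pool A
Overall: Pool A 43/87 = 49.4%, the domestic pool 48/107 = 44.9% → Pool A
Pool A wins overall and in every department group — no reversal.

Yes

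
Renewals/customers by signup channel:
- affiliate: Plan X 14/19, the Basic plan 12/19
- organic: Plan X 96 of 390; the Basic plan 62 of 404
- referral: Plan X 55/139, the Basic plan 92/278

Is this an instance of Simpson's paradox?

No

Affiliate: Plan X 14/19 = 73.7%, the Basic plan 12/19 = 63.2% → Plan X
Organic: Plan X 96/390 = 24.6%, the Basic plan 62/404 = 15.3% → Plan X
Referral: Plan X 55/139 = 39.6%, the Basic plan 92/278 = 33.1% → Plan X
Overall: Plan X 165/548 = 30.1%, the Basic plan 166/701 = 23.7% → Plan X
Plan X wins overall and in every signup group — no reversal.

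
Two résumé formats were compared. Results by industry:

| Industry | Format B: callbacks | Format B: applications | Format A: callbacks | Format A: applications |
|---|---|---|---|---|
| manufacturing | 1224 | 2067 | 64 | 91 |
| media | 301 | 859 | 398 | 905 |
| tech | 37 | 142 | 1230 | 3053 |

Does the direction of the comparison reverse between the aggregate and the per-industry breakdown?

Manufacturing: Format B 1224/2067 = 59.2%, Format A 64/91 = 70.3% → Format A
Media: Format B 301/859 = 35.0%, Format A 398/905 = 44.0% → Format A
Tech: Format B 37/142 = 26.1%, Format A 1230/3053 = 40.3% → Format A
Overall: Format B 1562/3068 = 50.9%, Format A 1692/4049 = 41.8% → Format B
Format A wins each industry group but Format B wins overall — the comparison reverses. Format A's applications skew toward tech, which has a lower base rate.

Yes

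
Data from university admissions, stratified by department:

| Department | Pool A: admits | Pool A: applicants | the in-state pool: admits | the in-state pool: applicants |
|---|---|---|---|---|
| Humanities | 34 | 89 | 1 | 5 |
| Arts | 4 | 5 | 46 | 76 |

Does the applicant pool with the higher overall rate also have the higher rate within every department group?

No

Humanities: Pool A 34/89 = 38.2%, the in-state pool 1/5 = 20.0% → Pool A
Arts: Pool A 4/5 = 80.0%, the in-state pool 46/76 = 60.5% → Pool A
Overall: Pool A 38/94 = 40.4%, the in-state pool 47/81 = 58.0% → the in-state pool
Pool A wins each department group but the in-state pool wins overall — the comparison reverses. Pool A's applicants skew toward Humanities, which has a lower base rate.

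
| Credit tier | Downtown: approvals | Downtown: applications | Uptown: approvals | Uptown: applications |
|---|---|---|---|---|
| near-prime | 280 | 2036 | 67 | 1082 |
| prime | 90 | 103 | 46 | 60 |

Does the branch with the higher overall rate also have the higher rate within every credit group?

Yes

Near-prime: Downtown 280/2036 = 13.8%, Uptown 67/1082 = 6.2% → Downtown
Prime: Downtown 90/103 = 87.4%, Uptown 46/60 = 76.7% → Downtown
Overall: Downtown 370/2139 = 17.3%, Uptown 113/1142 = 9.9% → Downtown
Downtown wins overall and in every credit group — no reversal.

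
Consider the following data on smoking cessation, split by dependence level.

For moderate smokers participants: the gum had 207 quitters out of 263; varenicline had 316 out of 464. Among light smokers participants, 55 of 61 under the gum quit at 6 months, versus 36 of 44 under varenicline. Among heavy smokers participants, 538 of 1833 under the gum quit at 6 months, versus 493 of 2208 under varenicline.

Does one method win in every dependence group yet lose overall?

Moderate smokers: the gum 207/263 = 78.7%, varenicline 316/464 = 68.1% → the gum
Light smokers: the gum 55/61 = 90.2%, varenicline 36/44 = 81.8% → the gum
Heavy smokers: the gum 538/1833 = 29.4%, varenicline 493/2208 = 22.3% → the gum
Overall: the gum 800/2157 = 37.1%, varenicline 845/2716 = 31.1% → the gum
The gum wins overall and in every dependence group — no reversal.

No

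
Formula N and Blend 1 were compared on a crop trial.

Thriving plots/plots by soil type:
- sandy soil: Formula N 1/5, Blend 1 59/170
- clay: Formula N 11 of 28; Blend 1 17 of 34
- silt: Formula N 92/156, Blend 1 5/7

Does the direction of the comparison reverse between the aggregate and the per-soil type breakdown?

Yes

Sandy soil: Formula N 1/5 = 20.0%, Blend 1 59/170 = 34.7% → Blend 1
Clay: Formula N 11/28 = 39.3%, Blend 1 17/34 = 50.0% → Blend 1
Silt: Formula N 92/156 = 59.0%, Blend 1 5/7 = 71.4% → Blend 1
Overall: Formula N 104/189 = 55.0%, Blend 1 81/211 = 38.4% → Formula N
Blend 1 wins each soil group but Formula N wins overall — the comparison reverses. Blend 1's plots skew toward sandy soil, which has a lower base rate.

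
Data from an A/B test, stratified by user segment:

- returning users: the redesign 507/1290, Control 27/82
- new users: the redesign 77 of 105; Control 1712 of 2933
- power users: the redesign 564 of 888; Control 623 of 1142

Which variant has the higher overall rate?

Control

Returning users: the redesign 507/1290 = 39.3%, Control 27/82 = 32.9% → the redesign
New users: the redesign 77/105 = 73.3%, Control 1712/2933 = 58.4% → the redesign
Power users: the redesign 564/888 = 63.5%, Control 623/1142 = 54.6% → the redesign
Overall: the redesign 1148/2283 = 50.3%, Control 2362/4157 = 56.8% → Control
(The redesign wins every user group but Control wins overall — the redesign's views skew toward the low-rate returning users group.)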